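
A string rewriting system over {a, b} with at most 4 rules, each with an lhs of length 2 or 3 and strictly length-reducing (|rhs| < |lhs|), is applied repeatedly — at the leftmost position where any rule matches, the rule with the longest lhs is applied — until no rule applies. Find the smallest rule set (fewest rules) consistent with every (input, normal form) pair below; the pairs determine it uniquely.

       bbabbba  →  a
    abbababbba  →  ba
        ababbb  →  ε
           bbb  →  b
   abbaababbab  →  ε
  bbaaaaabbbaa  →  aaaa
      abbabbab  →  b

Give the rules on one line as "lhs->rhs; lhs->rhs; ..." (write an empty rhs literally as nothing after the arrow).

  | bbabbba => abbba => bba => a
  | abbababbba => bababbba => babbba => bbba => ba
  | ababbb => abbb => bb => ε
  | bbb => b

ab->b; aba->a; abb->b; bb->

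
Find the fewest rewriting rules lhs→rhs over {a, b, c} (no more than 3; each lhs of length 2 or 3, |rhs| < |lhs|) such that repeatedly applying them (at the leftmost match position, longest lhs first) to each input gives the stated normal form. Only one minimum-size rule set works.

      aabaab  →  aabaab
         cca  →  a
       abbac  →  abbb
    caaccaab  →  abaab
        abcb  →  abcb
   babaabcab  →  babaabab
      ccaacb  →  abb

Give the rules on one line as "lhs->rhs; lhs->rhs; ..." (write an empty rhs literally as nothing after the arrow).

  | aabaab
  | cca => ca => a
  | abbac => abbb
  | caaccaab => aaccaab => abcaab => abaab

ac->b; ca->a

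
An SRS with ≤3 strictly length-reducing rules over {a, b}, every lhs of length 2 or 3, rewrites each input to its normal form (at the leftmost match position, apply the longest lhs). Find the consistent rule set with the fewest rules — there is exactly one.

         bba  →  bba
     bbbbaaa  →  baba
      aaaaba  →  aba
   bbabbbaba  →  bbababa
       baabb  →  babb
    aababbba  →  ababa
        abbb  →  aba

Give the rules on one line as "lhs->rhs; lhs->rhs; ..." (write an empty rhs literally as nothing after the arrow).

aa->a; bbb->ba

  | bba
  | bbbbaaa => babaaa => babaa => baba
  | aaaaba => aaaba => aaba => aba
  | bbabbbaba => bbabaaba => bbababa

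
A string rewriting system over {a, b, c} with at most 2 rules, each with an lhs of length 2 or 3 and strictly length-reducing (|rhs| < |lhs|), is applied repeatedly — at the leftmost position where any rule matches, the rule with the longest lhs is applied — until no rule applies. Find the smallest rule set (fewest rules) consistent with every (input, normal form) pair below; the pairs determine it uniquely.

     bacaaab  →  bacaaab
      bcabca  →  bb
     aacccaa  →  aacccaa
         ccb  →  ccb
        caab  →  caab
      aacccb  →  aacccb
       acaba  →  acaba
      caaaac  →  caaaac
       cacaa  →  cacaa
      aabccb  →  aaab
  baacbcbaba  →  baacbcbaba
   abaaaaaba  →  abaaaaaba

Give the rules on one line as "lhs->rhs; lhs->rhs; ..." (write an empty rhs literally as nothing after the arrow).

bca->b; bcc->a

  | bacaaab
  | bcabca => bbca => bb
  | aacccaa
  | ccb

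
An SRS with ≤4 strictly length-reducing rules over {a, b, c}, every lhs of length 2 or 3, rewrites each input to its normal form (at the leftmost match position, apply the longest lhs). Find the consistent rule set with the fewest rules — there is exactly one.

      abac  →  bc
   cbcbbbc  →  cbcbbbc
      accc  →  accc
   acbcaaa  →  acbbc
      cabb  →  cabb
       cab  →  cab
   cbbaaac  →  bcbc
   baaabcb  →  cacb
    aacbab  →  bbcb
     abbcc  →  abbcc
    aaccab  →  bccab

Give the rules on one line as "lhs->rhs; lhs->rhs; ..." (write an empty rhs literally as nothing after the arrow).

aa->b; ba->a; bab->ca; cba->bc

  | abac => aac => bc
  | cbcbbbc
  | accc
  | acbcaaa => acbcba => acbbc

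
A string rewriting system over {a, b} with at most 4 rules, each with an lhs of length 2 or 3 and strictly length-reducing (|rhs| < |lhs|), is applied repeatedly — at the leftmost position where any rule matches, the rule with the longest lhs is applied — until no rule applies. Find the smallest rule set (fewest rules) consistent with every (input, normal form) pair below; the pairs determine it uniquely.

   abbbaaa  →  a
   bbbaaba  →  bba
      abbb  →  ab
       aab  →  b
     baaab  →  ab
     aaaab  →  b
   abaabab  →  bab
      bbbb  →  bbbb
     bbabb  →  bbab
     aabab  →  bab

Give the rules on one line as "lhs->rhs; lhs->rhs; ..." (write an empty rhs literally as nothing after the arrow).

aa->; aba->a; abb->ab; baa->ab

  | abbbaaa => abbaaa => abaaa => aaa => a
  | bbbaaba => bbabba => bbaba => bba
  | abbb => abb => ab
  | aab => b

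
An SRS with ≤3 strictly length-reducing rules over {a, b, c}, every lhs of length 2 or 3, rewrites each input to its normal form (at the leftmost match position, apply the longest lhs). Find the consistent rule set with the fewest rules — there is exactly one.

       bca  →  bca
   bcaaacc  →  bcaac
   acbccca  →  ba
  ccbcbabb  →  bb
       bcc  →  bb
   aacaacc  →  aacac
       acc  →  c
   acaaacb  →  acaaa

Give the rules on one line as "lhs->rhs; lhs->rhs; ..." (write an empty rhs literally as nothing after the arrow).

ab->c; cb->; cc->b

  | bca
  | bcaaacc => bcaaab => bcaac
  | acbccca => accca => abca => cca => ba
  | ccbcbabb => bbcbabb => bbabb => bbcb => bb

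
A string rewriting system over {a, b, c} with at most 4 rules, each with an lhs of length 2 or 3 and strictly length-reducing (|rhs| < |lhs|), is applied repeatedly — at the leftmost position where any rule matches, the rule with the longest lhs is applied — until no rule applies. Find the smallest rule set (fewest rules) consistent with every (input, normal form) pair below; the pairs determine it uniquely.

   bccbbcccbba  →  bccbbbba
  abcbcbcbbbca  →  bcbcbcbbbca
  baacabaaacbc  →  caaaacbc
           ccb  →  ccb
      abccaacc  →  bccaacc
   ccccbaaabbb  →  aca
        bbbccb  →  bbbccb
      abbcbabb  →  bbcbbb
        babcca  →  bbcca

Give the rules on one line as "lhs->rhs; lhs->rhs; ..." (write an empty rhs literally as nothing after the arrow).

  | bccbbcccbba => bccbbabba => bccbbbba
  | abcbcbcbbbca => bcbcbcbbbca
  | baacabaaacbc => cabaaacbc => caaaacbc
  | ccb

ab->b; baa->; cab->ca; ccc->a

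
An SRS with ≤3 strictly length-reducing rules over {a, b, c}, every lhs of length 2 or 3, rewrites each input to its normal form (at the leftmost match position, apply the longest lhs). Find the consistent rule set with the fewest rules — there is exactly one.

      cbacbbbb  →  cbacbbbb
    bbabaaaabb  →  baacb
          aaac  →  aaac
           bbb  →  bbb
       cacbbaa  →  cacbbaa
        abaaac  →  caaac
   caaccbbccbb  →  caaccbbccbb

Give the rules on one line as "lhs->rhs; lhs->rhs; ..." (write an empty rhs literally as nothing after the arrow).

ab->c; bca->

  | cbacbbbb
  | bbabaaaabb => bbcaaaabb => baaabb => baacb
  | aaac
  | bbb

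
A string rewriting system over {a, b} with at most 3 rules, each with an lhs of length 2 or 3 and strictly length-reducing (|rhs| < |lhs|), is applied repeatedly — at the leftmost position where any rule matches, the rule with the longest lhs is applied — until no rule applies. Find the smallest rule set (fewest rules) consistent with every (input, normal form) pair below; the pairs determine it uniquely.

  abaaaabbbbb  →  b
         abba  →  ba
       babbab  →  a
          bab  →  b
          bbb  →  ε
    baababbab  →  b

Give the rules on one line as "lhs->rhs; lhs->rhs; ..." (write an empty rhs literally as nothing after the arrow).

ab->; bb->a

  | abaaaabbbbb => aaaabbbbb => aaabbbb => aabbb => abb => b
  | abba => ba
  | babbab => bbab => aab => a
  | bab => b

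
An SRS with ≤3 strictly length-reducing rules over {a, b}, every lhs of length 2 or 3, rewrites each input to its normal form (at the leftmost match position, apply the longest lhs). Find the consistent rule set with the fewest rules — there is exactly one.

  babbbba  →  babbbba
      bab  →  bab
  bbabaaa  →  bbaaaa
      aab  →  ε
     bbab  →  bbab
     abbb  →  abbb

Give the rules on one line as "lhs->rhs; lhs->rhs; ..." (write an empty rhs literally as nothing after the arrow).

aab->; aba->aa

  | babbbba
  | bab
  | bbabaaa => bbaaaa
  | aab => ε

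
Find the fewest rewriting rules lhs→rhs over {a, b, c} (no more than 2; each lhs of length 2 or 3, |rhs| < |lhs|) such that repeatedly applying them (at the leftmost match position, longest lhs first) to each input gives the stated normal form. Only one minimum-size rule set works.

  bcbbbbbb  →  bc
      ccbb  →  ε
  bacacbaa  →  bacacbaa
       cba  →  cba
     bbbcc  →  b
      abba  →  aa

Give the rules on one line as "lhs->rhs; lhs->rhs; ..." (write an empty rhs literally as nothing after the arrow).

bb->; cc->

  | bcbbbbbb => bcbbbb => bcbb => bc
  | ccbb => bb => ε
  | bacacbaa
  | cba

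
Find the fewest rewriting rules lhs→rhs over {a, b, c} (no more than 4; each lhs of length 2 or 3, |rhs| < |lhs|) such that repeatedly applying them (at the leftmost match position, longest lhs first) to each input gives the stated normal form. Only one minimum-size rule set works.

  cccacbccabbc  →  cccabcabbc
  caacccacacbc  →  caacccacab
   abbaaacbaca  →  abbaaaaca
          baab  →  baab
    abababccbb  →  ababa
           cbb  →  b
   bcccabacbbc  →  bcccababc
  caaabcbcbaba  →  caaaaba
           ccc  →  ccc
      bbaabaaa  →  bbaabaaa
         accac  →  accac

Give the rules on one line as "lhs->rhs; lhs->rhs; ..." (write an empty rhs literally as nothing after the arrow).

bcb->; cb->; cbc->b

  | cccacbccabbc => cccabcabbc
  | caacccacacbc => caacccacab
  | abbaaacbaca => abbaaaaca
  | baab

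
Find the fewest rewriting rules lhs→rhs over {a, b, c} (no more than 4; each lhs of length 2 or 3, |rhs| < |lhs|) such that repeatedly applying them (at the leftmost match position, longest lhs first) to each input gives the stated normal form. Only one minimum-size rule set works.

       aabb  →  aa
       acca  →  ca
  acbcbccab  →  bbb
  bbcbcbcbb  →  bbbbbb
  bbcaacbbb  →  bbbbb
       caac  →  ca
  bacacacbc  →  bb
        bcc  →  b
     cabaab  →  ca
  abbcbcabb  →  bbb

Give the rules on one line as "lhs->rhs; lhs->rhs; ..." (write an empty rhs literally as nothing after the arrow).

  | aabb => aa
  | acca => ca
  | acbcbccab => bcbccab => bbccab => bbcab => bbab => bbb
  | bbcbcbcbb => bbbcbcbb => bbbbcbb => bbbbbb

abb->a; ac->; ba->b; bc->b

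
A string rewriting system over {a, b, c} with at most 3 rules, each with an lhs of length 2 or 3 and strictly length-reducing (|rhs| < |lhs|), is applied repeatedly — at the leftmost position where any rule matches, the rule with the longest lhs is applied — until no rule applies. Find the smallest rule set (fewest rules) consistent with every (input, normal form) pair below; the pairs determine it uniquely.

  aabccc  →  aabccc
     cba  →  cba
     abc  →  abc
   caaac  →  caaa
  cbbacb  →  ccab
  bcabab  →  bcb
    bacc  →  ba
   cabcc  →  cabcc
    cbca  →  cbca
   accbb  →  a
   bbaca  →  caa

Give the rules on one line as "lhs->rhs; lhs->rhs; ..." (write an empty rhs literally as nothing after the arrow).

aba->; ac->a; bb->c

  | aabccc
  | cba
  | abc
  | caaac => caaa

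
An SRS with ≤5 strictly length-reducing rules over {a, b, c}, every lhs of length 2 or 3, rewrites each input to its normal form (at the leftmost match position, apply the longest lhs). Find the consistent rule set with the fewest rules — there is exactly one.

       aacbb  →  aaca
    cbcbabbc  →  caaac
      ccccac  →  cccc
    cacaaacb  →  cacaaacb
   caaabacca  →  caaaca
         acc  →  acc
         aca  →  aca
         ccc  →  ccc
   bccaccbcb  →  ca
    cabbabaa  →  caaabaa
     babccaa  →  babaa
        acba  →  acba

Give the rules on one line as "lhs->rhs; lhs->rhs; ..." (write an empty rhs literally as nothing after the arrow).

bac->; bb->a; bc->b; cca->c

  | aacbb => aaca
  | cbcbabbc => cbbabbc => caabbc => caaac
  | ccccac => cccc
  | cacaaacb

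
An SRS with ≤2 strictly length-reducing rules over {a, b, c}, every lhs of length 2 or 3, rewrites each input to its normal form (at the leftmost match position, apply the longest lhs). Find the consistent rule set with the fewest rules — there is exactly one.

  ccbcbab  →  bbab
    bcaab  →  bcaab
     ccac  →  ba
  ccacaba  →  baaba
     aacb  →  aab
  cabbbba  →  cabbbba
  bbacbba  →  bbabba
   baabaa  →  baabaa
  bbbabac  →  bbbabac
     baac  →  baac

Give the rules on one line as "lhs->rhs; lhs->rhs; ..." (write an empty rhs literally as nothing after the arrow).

  | ccbcbab => cbcbab => bcbab => bbab
  | bcaab
  | ccac => cba => ba
  | ccacaba => cbaaba => baaba

cac->ba; cb->b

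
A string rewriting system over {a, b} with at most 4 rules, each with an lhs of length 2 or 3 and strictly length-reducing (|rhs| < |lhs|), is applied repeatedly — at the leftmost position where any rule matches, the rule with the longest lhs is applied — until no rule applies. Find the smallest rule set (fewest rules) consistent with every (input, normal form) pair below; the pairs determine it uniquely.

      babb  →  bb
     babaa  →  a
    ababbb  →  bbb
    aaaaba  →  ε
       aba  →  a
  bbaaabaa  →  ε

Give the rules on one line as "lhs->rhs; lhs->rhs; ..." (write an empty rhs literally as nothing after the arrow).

aa->; abb->bb; ba->

  | babb => bb
  | babaa => baa => a
  | ababbb => abbb => bbb
  | aaaaba => aaba => ba => ε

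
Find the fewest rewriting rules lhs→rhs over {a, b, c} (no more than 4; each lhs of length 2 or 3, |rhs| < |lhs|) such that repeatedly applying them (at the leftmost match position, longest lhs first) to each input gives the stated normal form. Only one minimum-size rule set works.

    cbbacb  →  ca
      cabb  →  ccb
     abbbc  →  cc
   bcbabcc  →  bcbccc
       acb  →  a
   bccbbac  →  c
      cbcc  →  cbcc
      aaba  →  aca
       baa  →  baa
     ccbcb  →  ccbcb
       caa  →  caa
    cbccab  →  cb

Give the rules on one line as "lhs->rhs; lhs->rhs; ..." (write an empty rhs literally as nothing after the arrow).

ab->c; acb->a; bb->; cca->b

  | cbbacb => cacb => ca
  | cabb => ccb
  | abbbc => cbbc => cc
  | bcbabcc => bcbccc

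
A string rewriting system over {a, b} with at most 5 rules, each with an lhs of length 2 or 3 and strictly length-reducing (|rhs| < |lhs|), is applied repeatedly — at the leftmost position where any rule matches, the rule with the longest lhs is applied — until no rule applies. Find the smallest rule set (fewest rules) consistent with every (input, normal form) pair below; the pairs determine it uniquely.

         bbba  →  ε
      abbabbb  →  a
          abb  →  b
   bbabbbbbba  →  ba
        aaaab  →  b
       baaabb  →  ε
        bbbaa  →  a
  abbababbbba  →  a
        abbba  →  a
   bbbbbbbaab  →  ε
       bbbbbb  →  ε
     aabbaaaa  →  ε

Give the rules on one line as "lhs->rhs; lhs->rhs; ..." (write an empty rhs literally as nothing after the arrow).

  | bbba => aa => ε
  | abbabbb => babbb => bbb => a
  | abb => b
  | bbabbbbbba => abbbbbba => bbbbba => abba => ba

aa->; ab->; bb->; bbb->a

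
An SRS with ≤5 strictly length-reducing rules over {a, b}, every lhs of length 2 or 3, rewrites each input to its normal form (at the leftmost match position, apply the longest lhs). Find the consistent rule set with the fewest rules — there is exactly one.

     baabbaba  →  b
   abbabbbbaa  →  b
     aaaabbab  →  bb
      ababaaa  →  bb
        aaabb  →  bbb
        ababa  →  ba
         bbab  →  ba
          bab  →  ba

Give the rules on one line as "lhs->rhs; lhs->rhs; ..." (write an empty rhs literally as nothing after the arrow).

aa->; aaa->b; ab->a; bba->ba

  | baabbaba => bbbaba => bbaba => baba => baa => b
  | abbabbbbaa => ababbbbaa => aabbbbaa => bbbbaa => bbbaa => bbaa => baa => b
  | aaaabbab => babbab => babab => baab => bb
  | ababaaa => aabaaa => baaa => bb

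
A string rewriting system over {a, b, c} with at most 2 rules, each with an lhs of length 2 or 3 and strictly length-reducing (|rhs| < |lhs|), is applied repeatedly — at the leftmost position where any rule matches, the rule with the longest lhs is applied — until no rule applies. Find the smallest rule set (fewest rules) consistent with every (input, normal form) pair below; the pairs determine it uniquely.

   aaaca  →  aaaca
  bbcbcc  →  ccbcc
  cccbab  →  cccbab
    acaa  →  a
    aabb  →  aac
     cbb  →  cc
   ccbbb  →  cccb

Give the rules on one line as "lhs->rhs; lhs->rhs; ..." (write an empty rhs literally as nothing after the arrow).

bb->c; caa->

  | aaaca
  | bbcbcc => ccbcc
  | cccbab
  | acaa => a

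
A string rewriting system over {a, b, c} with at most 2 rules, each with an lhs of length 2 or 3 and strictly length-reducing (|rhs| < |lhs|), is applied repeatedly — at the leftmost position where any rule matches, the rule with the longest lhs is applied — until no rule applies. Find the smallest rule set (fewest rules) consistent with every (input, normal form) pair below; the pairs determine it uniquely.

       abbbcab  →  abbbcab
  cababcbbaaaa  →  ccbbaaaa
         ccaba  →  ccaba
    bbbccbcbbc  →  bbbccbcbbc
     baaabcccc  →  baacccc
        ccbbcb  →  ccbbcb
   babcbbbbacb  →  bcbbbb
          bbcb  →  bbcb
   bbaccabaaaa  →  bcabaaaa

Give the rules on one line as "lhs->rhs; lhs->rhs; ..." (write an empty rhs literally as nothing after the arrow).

  | abbbcab
  | cababcbbaaaa => cabcbbaaaa => ccbbaaaa
  | ccaba
  | bbbccbcbbc

abc->c; bac->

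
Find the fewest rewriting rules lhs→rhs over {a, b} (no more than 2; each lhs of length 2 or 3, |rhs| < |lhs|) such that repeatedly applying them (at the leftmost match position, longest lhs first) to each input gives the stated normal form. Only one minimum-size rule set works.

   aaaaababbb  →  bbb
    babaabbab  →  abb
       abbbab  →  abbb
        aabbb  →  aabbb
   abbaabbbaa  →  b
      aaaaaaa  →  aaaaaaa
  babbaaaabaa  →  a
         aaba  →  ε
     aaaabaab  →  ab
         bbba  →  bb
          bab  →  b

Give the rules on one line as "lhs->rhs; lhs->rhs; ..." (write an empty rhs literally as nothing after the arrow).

  | aaaaababbb => aaaababbb => aaababbb => aababbb => ababbb => babbb => bbb
  | babaabbab => baabbab => abbab => abb
  | abbbab => abbb
  | aabbb

aba->ba; ba->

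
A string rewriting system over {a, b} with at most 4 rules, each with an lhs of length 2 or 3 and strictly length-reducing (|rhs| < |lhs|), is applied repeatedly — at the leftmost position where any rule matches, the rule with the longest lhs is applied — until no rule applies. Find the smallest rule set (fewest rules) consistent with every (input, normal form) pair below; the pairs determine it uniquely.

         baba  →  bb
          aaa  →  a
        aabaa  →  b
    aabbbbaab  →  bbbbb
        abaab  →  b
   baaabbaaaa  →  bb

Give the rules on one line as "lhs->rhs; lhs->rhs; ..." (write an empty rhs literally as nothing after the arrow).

aa->; ab->; aba->b

  | baba => bb
  | aaa => a
  | aabaa => baa => b
  | aabbbbaab => bbbbaab => bbbbb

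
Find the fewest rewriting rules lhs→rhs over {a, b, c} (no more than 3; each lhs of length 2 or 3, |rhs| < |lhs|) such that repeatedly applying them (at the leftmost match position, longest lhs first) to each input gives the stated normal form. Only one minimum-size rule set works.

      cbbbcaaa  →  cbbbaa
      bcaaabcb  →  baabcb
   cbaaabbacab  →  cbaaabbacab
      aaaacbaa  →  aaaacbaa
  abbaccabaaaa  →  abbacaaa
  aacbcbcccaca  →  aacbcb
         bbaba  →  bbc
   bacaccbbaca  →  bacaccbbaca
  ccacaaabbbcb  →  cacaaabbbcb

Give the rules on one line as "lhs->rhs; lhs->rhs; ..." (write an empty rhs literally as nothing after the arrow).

aba->c; bca->b; cca->ca

  | cbbbcaaa => cbbbaa
  | bcaaabcb => baabcb
  | cbaaabbacab
  | aaaacbaa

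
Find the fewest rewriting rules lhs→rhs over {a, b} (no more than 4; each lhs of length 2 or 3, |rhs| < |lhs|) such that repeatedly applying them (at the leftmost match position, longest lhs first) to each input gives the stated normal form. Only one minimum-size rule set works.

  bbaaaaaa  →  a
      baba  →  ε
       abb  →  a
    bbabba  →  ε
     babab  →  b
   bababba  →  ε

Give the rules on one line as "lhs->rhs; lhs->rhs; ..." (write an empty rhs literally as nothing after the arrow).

  | bbaaaaaa => aaaaaaa => aaaaa => aaa => a
  | baba => bba => aa => ε
  | abb => bb => a
  | bbabba => aabba => bba => aa => ε

aa->; ab->b; bb->a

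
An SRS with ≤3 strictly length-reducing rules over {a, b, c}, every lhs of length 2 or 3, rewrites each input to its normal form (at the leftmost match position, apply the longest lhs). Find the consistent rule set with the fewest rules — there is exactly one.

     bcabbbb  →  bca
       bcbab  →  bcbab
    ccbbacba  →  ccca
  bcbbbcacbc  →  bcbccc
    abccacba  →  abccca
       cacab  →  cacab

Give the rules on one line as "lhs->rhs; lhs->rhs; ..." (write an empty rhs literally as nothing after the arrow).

  | bcabbbb => bcabb => bca
  | bcbab
  | ccbbacba => ccacba => ccca
  | bcbbbcacbc => bcbcacbc => bcbccc

acb->c; bb->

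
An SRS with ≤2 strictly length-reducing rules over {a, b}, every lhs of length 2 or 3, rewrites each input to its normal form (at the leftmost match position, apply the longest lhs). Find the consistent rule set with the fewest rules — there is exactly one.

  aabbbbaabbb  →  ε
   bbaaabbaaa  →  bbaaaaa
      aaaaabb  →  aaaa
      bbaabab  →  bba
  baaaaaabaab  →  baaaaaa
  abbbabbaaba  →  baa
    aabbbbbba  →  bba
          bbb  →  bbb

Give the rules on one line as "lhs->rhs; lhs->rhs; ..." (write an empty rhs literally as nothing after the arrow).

  | aabbbbaabbb => abbaabbb => aabbb => ab => ε
  | bbaaabbaaa => bbaaaaa
  | aaaaabb => aaaa
  | bbaabab => bbaab => bba

ab->; abb->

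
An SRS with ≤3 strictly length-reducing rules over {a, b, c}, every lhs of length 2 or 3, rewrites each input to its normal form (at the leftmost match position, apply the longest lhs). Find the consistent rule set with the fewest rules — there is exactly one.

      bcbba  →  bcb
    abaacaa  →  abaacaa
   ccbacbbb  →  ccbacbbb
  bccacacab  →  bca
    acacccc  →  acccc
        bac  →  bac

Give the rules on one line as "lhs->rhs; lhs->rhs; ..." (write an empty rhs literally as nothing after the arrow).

bba->b; cab->a; cac->c

  | bcbba => bcb
  | abaacaa
  | ccbacbbb
  | bccacacab => bccacab => bccab => bca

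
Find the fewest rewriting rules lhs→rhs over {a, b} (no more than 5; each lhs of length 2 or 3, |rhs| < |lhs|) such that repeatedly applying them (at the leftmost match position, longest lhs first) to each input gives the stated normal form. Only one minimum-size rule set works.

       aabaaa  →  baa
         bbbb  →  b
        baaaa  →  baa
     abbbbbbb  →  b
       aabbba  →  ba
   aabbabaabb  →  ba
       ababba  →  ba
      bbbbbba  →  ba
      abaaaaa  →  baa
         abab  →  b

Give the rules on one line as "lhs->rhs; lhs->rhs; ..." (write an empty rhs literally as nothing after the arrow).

aaa->aa; ab->b; abb->; bb->b

  | aabaaa => abaaa => baaa => baa
  | bbbb => bbb => bb => b
  | baaaa => baaa => baa
  | abbbbbbb => bbbbb => bbbb => bbb => bb => b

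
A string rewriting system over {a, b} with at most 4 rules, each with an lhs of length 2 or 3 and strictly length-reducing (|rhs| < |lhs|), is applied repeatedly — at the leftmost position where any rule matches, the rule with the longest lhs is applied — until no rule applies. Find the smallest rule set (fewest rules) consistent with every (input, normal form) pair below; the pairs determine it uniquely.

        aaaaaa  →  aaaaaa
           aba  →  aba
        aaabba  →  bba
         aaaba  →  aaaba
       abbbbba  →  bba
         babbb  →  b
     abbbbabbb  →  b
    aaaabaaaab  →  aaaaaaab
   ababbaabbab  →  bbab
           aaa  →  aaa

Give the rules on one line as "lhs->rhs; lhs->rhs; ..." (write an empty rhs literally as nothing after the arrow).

abb->bb; baa->a; bbb->

  | aaaaaa
  | aba
  | aaabba => aabba => abba => bba
  | aaaba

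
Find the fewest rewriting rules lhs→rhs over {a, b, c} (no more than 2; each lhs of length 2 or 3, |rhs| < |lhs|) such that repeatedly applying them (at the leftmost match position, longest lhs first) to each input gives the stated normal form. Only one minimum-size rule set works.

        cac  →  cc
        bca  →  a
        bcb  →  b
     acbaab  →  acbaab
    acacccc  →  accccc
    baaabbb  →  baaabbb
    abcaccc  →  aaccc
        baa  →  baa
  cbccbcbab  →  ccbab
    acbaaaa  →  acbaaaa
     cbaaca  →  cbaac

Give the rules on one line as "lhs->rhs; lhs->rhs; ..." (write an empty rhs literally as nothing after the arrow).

  | cac => cc
  | bca => a
  | bcb => b
  | acbaab

bc->; ca->c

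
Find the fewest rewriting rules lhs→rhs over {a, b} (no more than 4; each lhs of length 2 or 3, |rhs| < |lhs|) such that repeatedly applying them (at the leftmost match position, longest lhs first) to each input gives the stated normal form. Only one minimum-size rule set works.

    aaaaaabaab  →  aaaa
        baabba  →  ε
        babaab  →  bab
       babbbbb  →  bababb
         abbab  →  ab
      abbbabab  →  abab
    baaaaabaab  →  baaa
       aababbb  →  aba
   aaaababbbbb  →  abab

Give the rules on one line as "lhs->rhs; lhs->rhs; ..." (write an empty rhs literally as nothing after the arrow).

aab->; bba->; bbb->ba

  | aaaaaabaab => aaaaaab => aaaa
  | baabba => bba => ε
  | babaab => bab
  | babbbbb => bababb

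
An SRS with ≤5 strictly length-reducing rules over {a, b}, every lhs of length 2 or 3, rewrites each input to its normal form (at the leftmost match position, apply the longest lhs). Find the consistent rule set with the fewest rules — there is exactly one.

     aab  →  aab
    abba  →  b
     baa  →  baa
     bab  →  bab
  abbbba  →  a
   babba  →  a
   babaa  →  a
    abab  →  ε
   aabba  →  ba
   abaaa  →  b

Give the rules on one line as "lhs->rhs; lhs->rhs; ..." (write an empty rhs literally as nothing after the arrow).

aaa->b; aba->bb; bb->a; bbb->

  | aab
  | abba => aaa => b
  | baa
  | bab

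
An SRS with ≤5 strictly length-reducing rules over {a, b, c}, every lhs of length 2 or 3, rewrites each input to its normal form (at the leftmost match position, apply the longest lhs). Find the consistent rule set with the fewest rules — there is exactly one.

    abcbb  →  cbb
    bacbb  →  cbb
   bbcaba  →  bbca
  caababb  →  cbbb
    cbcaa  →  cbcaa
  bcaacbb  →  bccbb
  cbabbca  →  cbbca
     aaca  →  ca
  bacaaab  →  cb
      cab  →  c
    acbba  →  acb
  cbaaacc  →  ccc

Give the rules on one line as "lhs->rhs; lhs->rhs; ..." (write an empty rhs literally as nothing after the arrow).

aab->bb; aac->c; ab->; ba->

  | abcbb => cbb
  | bacbb => cbb
  | bbcaba => bbca
  | caababb => cbbabb => cbbb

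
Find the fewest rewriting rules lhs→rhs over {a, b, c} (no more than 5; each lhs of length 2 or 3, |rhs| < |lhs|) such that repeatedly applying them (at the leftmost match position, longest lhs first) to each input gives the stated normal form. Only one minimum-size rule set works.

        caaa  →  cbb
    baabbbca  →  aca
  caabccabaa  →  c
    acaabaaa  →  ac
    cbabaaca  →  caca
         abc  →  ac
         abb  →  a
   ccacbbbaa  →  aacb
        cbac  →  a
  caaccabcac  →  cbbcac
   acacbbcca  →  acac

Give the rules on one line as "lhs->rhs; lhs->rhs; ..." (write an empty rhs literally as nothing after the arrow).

  | caaa => cbb
  | baabbbca => abbbca => abbca => abca => aca
  | caabccabaa => caaccabaa => caaaabaa => cbbabaa => cbbaa => cba => c
  | acaabaaa => acaaaaa => acbbaa => acba => ac

aaa->bb; ab->a; ba->; cc->a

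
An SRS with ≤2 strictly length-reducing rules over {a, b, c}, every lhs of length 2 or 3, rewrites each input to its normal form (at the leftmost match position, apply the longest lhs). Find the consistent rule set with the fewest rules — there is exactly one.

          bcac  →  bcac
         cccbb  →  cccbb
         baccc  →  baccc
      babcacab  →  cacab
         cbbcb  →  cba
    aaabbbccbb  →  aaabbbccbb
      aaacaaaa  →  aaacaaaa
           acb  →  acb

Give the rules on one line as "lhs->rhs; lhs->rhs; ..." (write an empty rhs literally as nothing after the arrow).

  | bcac
  | cccbb
  | baccc
  | babcacab => cacab

bab->; bcb->a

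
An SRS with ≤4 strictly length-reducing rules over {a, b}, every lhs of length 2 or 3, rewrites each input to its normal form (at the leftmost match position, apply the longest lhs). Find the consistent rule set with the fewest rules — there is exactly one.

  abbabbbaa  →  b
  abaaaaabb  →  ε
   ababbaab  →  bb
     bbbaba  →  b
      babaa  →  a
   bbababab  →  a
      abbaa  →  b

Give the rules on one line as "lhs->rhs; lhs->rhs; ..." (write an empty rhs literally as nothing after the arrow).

aa->b; ab->; ba->a; bab->a

  | abbabbbaa => babbbaa => abbaa => baa => aa => b
  | abaaaaabb => aaaaabb => baaabb => aaabb => babb => ab => ε
  | ababbaab => abbaab => baab => aab => bb
  | bbbaba => bbaa => baa => aa => b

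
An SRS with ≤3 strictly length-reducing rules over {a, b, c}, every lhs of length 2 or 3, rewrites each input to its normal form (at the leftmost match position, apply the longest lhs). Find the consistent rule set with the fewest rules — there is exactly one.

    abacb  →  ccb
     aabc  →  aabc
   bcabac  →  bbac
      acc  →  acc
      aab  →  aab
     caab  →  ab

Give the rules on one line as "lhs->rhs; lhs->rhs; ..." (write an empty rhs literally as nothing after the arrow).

aba->c; ca->

  | abacb => ccb
  | aabc
  | bcabac => bbac
  | acc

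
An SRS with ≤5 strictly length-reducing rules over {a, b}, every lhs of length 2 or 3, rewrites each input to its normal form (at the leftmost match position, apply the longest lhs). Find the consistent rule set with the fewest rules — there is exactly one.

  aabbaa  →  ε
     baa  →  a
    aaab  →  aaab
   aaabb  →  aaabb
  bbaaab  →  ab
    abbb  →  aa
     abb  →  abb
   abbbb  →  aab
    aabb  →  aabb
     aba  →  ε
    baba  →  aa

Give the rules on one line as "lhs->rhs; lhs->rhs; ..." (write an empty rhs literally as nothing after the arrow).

  | aabbaa => aaba => aba => ba => ε
  | baa => a
  | aaab
  | aaabb

aba->ba; ba->; bab->a; bbb->a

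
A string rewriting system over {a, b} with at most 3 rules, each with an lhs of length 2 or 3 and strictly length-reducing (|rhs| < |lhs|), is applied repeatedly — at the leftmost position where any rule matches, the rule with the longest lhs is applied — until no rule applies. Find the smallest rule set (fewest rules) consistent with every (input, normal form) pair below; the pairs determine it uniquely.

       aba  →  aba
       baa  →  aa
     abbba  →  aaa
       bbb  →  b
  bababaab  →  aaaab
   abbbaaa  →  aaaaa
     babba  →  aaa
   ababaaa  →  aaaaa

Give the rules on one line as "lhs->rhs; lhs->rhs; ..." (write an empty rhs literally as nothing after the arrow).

baa->aa; bb->b; bba->aa

  | aba
  | baa => aa
  | abbba => abba => aaa
  | bbb => bb => b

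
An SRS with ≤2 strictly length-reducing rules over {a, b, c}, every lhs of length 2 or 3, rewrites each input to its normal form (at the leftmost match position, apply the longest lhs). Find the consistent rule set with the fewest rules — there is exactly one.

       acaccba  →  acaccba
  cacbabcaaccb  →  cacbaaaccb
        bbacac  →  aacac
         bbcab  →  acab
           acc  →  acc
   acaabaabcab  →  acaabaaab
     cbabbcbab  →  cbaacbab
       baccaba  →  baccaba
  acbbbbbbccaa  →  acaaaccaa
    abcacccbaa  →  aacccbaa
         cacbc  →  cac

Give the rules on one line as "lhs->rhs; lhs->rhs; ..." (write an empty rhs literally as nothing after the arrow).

  | acaccba
  | cacbabcaaccb => cacbaaaccb
  | bbacac => aacac
  | bbcab => acab

bb->a; bc->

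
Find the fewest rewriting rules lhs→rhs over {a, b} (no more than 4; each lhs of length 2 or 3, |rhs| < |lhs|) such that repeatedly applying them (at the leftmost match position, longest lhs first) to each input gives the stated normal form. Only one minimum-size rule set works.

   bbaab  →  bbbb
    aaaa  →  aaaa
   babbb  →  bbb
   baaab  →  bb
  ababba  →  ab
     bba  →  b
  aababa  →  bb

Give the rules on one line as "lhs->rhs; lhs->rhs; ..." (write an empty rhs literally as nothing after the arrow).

  | bbaab => bbbb
  | aaaa
  | babbb => bbb
  | baaab => bbab => bb

aab->ba; ba->; baa->bb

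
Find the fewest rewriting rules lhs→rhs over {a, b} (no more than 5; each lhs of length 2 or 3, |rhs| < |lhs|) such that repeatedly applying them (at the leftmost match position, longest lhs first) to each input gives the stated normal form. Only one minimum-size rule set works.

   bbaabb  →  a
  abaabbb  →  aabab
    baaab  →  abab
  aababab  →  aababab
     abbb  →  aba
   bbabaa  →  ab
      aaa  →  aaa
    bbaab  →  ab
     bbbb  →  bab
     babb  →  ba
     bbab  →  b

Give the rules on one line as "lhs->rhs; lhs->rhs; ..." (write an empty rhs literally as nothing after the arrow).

baa->ab; bb->; bba->; bbb->ba

  | bbaabb => abb => a
  | abaabbb => aabbbb => aabab
  | baaab => abab
  | aababab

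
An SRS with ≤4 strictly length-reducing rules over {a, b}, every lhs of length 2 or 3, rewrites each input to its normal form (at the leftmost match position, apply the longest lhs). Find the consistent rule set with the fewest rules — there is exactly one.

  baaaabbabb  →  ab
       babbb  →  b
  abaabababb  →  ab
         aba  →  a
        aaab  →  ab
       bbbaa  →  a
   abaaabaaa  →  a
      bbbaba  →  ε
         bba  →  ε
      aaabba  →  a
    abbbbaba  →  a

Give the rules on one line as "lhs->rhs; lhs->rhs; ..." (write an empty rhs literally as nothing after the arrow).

  | baaaabbabb => aaabbabb => aabbabb => abbabb => ababb => abb => ab
  | babbb => bbb => bb => b
  | abaabababb => aabababb => abababb => ababb => abb => ab
  | aba => a

aa->a; ba->; bb->b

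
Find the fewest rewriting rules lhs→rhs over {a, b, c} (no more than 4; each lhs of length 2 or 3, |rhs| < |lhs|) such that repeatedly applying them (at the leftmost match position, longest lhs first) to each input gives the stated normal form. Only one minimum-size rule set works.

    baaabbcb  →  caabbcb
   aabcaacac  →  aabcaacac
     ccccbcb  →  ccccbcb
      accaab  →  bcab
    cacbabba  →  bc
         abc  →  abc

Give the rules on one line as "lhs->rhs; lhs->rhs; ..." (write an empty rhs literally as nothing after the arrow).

  | baaabbcb => caabbcb
  | aabcaacac
  | ccccbcb
  | accaab => bbaab => bcab

acc->bb; ba->c; cbb->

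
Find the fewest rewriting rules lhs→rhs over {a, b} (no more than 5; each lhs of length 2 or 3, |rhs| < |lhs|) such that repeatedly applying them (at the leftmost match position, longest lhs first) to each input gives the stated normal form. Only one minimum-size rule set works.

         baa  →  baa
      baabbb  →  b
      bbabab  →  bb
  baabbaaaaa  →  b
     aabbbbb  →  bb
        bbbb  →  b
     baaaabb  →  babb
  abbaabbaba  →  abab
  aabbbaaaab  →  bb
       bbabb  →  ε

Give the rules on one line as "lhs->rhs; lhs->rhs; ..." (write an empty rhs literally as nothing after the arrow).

aaa->ba; aab->b; bba->b; bbb->

  | baa
  | baabbb => bbbb => b
  | bbabab => bbab => bb
  | baabbaaaaa => bbbaaaaa => aaaaa => baaa => bba => b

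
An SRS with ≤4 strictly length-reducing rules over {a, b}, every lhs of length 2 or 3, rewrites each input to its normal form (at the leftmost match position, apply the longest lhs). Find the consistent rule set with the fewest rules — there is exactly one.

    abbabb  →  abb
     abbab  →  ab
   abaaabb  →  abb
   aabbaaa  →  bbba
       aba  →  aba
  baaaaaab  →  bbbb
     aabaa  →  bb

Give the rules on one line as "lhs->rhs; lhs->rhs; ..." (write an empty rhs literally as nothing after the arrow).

  | abbabb => abb
  | abbab => ab
  | abaaabb => abbabb => abb
  | aabbaaa => bbaaa => bbba

aa->b; aab->b; bab->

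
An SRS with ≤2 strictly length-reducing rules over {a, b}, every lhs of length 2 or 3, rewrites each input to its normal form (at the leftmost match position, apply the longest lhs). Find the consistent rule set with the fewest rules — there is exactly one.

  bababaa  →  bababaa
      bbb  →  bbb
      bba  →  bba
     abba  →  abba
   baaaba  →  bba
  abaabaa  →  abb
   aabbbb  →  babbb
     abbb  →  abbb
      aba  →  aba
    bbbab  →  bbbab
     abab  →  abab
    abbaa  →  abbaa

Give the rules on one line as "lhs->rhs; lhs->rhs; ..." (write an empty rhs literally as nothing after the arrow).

  | bababaa
  | bbb
  | bba
  | abba

aaa->; aab->ba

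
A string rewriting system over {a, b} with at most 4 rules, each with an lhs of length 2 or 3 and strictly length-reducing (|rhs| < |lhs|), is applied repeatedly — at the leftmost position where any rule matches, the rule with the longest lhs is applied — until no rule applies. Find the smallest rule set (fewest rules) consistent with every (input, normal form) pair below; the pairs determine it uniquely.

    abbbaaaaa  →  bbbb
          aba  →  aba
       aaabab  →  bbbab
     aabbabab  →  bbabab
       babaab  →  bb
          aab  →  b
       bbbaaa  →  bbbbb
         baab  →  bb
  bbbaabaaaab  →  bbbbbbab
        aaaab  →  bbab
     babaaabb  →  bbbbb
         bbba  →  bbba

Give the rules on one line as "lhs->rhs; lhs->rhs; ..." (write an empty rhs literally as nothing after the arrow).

  | abbbaaaaa => bbaaaaa => bbbbaa => bbbb
  | aba
  | aaabab => bbbab
  | aabbabab => bbabab

aa->; aaa->bb; abb->b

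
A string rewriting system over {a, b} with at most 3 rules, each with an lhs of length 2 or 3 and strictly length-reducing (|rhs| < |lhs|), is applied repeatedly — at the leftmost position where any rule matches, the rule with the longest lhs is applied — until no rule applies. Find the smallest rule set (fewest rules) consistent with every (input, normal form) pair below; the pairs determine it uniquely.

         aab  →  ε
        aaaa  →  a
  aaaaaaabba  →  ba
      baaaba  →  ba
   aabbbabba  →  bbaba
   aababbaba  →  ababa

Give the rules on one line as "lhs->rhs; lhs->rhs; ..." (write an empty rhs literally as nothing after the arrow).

aa->a; aab->; abb->ab

  | aab => ε
  | aaaa => aaa => aa => a
  | aaaaaaabba => aaaaaabba => aaaaabba => aaaabba => aaabba => aabba => ba
  | baaaba => baaba => ba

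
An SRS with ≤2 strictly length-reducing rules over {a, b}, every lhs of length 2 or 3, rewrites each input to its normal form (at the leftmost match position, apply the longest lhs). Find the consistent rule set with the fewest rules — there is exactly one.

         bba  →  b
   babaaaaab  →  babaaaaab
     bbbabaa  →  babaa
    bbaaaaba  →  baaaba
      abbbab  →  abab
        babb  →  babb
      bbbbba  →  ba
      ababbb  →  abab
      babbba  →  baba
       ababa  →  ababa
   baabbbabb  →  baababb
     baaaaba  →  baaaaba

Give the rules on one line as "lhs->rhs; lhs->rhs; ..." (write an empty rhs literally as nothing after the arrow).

  | bba => b
  | babaaaaab
  | bbbabaa => babaa
  | bbaaaaba => baaaba

bba->b; bbb->b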